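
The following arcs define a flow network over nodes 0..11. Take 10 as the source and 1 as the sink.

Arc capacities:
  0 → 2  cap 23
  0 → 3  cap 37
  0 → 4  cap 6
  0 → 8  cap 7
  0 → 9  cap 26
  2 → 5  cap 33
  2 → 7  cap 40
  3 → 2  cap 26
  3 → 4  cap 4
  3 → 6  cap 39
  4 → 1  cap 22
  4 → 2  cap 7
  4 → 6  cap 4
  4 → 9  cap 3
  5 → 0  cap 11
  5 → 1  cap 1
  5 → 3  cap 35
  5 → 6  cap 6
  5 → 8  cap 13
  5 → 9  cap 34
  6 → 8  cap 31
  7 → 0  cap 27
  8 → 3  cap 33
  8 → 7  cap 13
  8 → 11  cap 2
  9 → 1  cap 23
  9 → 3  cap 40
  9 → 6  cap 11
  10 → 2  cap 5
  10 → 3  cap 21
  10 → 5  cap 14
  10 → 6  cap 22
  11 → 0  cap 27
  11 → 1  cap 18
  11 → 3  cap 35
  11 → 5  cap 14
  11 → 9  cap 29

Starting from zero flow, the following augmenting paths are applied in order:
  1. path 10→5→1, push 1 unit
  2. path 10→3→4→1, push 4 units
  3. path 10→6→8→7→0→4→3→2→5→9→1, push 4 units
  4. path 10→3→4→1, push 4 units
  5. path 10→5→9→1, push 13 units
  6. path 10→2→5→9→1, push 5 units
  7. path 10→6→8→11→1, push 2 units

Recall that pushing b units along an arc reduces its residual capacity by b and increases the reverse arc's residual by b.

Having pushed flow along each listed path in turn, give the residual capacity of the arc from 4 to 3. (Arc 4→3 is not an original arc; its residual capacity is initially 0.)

after path 1 (10→5→1, push 1): res(4,3)=0
after path 2 (10→3→4→1, push 4): res(4,3)=4
after path 3 (10→6→8→7→0→4→3→2→5→9→1, push 4): res(4,3)=0
after path 4 (10→3→4→1, push 4): res(4,3)=4
after path 5 (10→5→9→1, push 13): res(4,3)=4
after path 6 (10→2→5→9→1, push 5): res(4,3)=4
after path 7 (10→6→8→11→1, push 2): res(4,3)=4

Residual capacity of (4,3): 4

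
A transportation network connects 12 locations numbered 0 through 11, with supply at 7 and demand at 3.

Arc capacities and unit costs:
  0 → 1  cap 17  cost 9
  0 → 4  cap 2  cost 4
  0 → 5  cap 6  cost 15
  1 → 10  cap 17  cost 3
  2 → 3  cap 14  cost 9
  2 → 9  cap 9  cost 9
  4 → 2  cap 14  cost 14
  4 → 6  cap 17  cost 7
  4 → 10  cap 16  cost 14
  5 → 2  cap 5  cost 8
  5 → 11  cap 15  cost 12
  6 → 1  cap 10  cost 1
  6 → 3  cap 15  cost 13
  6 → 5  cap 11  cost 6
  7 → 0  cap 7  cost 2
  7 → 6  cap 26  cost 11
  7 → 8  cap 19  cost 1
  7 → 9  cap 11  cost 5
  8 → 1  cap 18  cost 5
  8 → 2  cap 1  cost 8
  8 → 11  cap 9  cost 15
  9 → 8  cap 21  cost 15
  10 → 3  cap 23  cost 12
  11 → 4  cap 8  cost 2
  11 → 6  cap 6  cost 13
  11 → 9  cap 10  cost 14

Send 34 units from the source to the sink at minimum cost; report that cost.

shortest-cost path #1: 7→8→2→3 push 1 @ unit cost 18 (adds 18)
shortest-cost path #2: 7→8→1→10→3 push 17 @ unit cost 21 (adds 357)
shortest-cost path #3: 7→6→3 push 15 @ unit cost 24 (adds 360)
shortest-cost path #4: 7→0→4→2→3 push 1 @ unit cost 29 (adds 29)
total cost = 764

Minimum cost for 34 units: 764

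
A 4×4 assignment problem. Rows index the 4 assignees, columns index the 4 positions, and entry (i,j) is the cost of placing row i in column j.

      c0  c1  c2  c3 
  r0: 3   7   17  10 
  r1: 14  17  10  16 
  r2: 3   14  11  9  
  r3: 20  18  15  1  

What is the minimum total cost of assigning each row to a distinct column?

optimal assignment: row0→col1 (cost 7), row1→col2 (cost 10), row2→col0 (cost 3), row3→col3 (cost 1)
total = 7 + 10 + 3 + 1 = 21

Minimum assignment cost: 21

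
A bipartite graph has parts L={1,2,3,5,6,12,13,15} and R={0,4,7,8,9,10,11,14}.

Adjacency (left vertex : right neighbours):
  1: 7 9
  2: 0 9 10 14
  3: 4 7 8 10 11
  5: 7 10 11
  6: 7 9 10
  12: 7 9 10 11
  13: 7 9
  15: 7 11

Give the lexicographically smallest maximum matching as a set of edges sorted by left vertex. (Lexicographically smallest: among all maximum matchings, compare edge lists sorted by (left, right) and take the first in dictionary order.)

|M| = 6 (so the lex-smallest maximum matching has 6 edges)
process left vertices in ascending order; for each, take the smallest-labelled available neighbour that still permits 6 edges overall, or leave it unmatched if none does
lex-smallest matching: {1-7, 2-0, 3-4, 5-10, 6-9, 12-11}

Lex-smallest maximum matching: {(1,7), (2,0), (3,4), (5,10), (6,9), (12,11)}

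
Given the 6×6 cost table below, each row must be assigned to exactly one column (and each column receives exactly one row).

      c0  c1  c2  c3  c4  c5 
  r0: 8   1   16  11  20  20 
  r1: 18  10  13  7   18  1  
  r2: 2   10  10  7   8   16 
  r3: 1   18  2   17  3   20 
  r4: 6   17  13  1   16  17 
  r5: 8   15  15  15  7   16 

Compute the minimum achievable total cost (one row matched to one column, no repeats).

optimal assignment: row0→col1 (cost 1), row1→col5 (cost 1), row2→col0 (cost 2), row3→col2 (cost 2), row4→col3 (cost 1), row5→col4 (cost 7)
total = 1 + 1 + 2 + 2 + 1 + 7 = 14

Minimum assignment cost: 14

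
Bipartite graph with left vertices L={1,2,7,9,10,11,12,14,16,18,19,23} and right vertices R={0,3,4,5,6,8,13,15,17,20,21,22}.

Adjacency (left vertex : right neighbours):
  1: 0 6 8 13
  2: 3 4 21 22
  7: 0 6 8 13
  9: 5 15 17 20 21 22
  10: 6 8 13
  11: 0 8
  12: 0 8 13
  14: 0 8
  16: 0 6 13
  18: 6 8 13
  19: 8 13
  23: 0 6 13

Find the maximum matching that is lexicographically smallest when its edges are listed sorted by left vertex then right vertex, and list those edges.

|M| = 6 (so the lex-smallest maximum matching has 6 edges)
process left vertices in ascending order; for each, take the smallest-labelled available neighbour that still permits 6 edges overall, or leave it unmatched if none does
lex-smallest matching: {1-0, 2-3, 7-6, 9-5, 10-8, 12-13}

Lex-smallest maximum matching: {(1,0), (2,3), (7,6), (9,5), (10,8), (12,13)}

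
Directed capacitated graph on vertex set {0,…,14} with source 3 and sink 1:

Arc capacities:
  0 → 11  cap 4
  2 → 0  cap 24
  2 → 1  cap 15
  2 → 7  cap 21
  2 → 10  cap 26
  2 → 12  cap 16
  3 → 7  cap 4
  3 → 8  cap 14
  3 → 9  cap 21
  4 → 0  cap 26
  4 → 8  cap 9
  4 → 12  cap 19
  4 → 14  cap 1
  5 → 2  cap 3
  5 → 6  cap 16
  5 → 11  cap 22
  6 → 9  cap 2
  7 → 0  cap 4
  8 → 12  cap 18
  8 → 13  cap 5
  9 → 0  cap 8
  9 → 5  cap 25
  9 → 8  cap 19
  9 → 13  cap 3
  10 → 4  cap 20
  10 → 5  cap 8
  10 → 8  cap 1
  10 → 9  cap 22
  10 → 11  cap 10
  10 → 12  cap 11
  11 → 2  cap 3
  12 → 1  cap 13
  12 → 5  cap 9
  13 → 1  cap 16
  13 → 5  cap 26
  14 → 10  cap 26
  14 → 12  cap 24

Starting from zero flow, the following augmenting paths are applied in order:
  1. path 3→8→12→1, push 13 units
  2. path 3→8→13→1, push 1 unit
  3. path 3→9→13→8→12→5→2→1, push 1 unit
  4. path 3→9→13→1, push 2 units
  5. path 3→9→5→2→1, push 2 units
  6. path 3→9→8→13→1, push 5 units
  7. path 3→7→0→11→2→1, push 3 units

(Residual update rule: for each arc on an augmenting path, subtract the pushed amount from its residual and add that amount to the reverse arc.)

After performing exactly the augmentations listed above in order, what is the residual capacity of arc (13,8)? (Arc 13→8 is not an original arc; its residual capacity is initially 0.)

after path 1 (3→8→12→1, push 13): res(13,8)=0
after path 2 (3→8→13→1, push 1): res(13,8)=1
after path 3 (3→9→13→8→12→5→2→1, push 1): res(13,8)=0
after path 4 (3→9→13→1, push 2): res(13,8)=0
after path 5 (3→9→5→2→1, push 2): res(13,8)=0
after path 6 (3→9→8→13→1, push 5): res(13,8)=5
after path 7 (3→7→0→11→2→1, push 3): res(13,8)=5

Residual capacity of (13,8): 5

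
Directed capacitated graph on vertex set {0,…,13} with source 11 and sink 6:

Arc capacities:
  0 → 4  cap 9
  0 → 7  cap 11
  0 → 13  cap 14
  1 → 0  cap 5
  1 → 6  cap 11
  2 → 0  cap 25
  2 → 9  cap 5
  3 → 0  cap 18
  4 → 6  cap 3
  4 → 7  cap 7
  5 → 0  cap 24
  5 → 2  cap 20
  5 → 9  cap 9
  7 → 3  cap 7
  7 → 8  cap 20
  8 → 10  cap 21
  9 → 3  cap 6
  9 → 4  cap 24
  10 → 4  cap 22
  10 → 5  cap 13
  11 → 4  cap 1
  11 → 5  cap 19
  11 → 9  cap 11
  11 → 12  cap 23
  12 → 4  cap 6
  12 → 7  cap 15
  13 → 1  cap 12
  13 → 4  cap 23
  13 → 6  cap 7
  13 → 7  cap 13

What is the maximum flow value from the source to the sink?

Maximum flow value: 17

augment #1: 11→4→6 bottleneck 1, total now 1
augment #2: 11→9→4→6 bottleneck 2, total now 3
augment #3: 11→5→0→13→6 bottleneck 7, total now 10
augment #4: 11→5→0→13→1→6 bottleneck 7, total now 17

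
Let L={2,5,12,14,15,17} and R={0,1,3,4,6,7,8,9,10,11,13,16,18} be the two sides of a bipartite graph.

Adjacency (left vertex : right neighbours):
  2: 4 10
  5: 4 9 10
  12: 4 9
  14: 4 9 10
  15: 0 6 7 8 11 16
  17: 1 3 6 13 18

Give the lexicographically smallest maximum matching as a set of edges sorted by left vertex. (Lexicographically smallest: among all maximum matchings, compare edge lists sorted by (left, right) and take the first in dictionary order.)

Lex-smallest maximum matching: {(2,4), (5,9), (14,10), (15,0), (17,1)}

|M| = 5 (so the lex-smallest maximum matching has 5 edges)
process left vertices in ascending order; for each, take the smallest-labelled available neighbour that still permits 5 edges overall, or leave it unmatched if none does
lex-smallest matching: {2-4, 5-9, 14-10, 15-0, 17-1}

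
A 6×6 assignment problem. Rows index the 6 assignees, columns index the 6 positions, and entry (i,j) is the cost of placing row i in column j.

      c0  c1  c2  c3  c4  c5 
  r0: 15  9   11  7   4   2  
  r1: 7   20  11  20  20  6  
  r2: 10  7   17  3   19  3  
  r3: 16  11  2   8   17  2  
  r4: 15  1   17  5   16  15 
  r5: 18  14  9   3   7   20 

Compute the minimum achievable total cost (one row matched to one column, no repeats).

Minimum assignment cost: 20

optimal assignment: row0→col4 (cost 4), row1→col0 (cost 7), row2→col5 (cost 3), row3→col2 (cost 2), row4→col1 (cost 1), row5→col3 (cost 3)
total = 4 + 7 + 3 + 2 + 1 + 3 = 20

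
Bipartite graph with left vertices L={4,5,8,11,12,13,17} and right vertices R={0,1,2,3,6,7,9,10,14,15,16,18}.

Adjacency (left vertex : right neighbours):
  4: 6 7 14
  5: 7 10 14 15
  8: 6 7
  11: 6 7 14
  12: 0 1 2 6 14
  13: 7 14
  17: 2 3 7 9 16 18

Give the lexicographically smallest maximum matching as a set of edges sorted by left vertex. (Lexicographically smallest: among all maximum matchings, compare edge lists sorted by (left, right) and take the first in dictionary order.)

|M| = 6 (so the lex-smallest maximum matching has 6 edges)
process left vertices in ascending order; for each, take the smallest-labelled available neighbour that still permits 6 edges overall, or leave it unmatched if none does
lex-smallest matching: {4-6, 5-10, 8-7, 11-14, 12-0, 17-2}

Lex-smallest maximum matching: {(4,6), (5,10), (8,7), (11,14), (12,0), (17,2)}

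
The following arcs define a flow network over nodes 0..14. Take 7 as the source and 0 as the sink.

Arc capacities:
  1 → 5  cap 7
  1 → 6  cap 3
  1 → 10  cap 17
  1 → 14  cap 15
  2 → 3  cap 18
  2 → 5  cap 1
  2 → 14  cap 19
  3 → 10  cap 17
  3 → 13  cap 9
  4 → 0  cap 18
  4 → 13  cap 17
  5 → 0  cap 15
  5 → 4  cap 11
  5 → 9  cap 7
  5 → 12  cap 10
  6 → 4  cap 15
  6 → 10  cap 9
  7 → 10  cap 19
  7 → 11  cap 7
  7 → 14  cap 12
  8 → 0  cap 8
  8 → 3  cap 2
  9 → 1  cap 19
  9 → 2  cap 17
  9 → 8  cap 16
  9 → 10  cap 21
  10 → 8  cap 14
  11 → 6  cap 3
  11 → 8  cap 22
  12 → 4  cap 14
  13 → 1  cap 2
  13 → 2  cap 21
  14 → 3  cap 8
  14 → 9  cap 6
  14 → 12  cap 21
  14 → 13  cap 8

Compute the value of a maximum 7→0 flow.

Maximum flow value: 25

augment #1: 7→10→8→0 bottleneck 8, total now 8
augment #2: 7→11→6→4→0 bottleneck 3, total now 11
augment #3: 7→14→12→4→0 bottleneck 12, total now 23
augment #4: 7→10→8→3→13→1→5→0 bottleneck 2, total now 25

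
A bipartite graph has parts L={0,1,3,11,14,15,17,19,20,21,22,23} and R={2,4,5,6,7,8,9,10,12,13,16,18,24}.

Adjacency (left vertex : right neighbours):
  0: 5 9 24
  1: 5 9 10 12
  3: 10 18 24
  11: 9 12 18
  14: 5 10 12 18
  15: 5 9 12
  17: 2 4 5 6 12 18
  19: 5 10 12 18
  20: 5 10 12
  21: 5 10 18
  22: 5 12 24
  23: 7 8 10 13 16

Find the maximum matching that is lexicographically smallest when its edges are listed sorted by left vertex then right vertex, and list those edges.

Lex-smallest maximum matching: {(0,5), (1,9), (3,10), (11,12), (14,18), (17,2), (22,24), (23,7)}

|M| = 8 (so the lex-smallest maximum matching has 8 edges)
process left vertices in ascending order; for each, take the smallest-labelled available neighbour that still permits 8 edges overall, or leave it unmatched if none does
lex-smallest matching: {0-5, 1-9, 3-10, 11-12, 14-18, 17-2, 22-24, 23-7}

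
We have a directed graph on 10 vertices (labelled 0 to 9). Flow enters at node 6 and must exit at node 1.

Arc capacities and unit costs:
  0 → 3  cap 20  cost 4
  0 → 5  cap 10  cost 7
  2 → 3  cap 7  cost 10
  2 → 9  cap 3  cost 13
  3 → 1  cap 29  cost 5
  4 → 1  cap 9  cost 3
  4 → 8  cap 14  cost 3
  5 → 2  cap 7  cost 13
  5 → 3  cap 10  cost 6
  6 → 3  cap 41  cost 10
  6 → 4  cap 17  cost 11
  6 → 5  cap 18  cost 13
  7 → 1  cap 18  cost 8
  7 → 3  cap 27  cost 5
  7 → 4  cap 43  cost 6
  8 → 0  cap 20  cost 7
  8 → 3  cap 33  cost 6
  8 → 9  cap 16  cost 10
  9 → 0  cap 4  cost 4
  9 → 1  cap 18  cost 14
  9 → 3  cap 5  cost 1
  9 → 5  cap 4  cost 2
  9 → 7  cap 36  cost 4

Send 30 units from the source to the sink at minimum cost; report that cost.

shortest-cost path #1: 6→4→1 push 9 @ unit cost 14 (adds 126)
shortest-cost path #2: 6→3→1 push 21 @ unit cost 15 (adds 315)
total cost = 441

Minimum cost for 30 units: 441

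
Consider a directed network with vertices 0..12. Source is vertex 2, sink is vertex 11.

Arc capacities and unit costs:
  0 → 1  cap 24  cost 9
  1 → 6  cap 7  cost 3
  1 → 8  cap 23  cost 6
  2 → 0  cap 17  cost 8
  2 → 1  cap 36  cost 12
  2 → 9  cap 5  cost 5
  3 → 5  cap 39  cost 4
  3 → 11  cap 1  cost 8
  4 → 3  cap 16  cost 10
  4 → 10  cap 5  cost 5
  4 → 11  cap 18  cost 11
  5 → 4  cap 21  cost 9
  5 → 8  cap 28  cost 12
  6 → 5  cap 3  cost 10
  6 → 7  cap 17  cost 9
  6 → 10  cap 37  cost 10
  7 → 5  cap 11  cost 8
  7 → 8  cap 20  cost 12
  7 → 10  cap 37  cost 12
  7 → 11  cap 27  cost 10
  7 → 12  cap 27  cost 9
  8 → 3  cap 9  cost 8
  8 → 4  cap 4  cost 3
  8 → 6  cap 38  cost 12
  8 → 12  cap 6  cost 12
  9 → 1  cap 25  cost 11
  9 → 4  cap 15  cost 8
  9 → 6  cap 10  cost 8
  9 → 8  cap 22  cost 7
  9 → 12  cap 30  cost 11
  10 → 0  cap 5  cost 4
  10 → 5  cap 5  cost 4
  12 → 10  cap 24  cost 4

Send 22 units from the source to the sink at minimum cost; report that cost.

Minimum cost for 22 units: 765

shortest-cost path #1: 2→9→4→11 push 5 @ unit cost 24 (adds 120)
shortest-cost path #2: 2→1→8→4→11 push 4 @ unit cost 32 (adds 128)
shortest-cost path #3: 2→1→6→7→11 push 7 @ unit cost 34 (adds 238)
shortest-cost path #4: 2→1→8→3→11 push 1 @ unit cost 34 (adds 34)
shortest-cost path #5: 2→1→8→6→7→11 push 5 @ unit cost 49 (adds 245)
total cost = 765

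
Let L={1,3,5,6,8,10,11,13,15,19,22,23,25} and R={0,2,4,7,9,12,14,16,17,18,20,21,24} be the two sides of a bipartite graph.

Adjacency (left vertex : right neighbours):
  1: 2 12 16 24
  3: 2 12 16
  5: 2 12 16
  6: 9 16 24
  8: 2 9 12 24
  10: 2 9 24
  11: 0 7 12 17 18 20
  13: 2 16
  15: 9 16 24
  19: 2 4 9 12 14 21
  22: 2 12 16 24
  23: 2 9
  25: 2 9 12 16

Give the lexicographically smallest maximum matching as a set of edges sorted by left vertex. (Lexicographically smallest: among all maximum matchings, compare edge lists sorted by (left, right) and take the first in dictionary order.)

|M| = 7 (so the lex-smallest maximum matching has 7 edges)
process left vertices in ascending order; for each, take the smallest-labelled available neighbour that still permits 7 edges overall, or leave it unmatched if none does
lex-smallest matching: {1-2, 3-12, 5-16, 6-9, 8-24, 11-0, 19-4}

Lex-smallest maximum matching: {(1,2), (3,12), (5,16), (6,9), (8,24), (11,0), (19,4)}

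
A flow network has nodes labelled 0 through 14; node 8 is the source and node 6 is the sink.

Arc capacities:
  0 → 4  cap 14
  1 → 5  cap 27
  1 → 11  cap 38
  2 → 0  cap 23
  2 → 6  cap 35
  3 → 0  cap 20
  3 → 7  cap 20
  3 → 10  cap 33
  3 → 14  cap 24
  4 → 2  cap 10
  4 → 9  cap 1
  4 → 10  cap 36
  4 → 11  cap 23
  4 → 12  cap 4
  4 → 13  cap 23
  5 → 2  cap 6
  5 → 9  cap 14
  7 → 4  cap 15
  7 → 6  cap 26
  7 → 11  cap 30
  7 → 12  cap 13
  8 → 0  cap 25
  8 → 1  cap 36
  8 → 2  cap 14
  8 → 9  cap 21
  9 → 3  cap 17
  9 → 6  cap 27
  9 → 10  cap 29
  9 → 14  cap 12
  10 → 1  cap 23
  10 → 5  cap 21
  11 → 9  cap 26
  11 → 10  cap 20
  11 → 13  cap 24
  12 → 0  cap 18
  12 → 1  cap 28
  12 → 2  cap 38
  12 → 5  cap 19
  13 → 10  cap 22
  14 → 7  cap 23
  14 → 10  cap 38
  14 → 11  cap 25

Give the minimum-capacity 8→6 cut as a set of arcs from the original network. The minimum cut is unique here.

augment #1: 8→2→6 push 14
augment #2: 8→9→6 push 21
augment #3: 8→0→4→2→6 push 10
augment #4: 8→0→4→9→6 push 1
augment #5: 8→1→5→2→6 push 6
augment #6: 8→1→5→9→6 push 5
augment #7: 8→0→4→12→2→6 push 3
augment #8: 8→1→5→9→3→7→6 push 9
augment #9: 8→1→11→9→3→7→6 push 8
augment #10: 8→1→11→9→14→7→6 push 8
max flow = 85; residual-reachable set from 8 gives S-side
cut edges (S→T): {(0,4), (8,1), (8,2), (8,9)} total cap 85

Min-cut arcs: {(0,4), (8,1), (8,2), (8,9)} (total capacity 85)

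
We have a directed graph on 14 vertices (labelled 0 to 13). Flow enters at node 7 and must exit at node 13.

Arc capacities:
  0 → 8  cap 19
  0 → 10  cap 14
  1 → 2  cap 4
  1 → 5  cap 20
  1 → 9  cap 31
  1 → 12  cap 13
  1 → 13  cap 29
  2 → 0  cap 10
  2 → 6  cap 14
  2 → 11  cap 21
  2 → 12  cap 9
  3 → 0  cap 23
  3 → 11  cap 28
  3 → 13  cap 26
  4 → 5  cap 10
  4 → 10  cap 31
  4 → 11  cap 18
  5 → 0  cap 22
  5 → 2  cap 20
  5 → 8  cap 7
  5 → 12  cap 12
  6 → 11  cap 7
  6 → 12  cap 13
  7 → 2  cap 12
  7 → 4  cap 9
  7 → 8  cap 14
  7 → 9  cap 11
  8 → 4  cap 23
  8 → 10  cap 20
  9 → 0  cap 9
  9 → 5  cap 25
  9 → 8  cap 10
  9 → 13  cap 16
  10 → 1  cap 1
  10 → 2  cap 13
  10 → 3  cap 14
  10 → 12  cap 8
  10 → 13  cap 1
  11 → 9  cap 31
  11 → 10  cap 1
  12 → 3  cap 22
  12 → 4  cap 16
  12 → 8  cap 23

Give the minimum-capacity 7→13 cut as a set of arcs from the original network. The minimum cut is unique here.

augment #1: 7→9→13 push 11
augment #2: 7→4→10→13 push 1
augment #3: 7→2→11→9→13 push 5
augment #4: 7→2→12→3→13 push 7
augment #5: 7→4→10→1→13 push 1
augment #6: 7→4→10→3→13 push 7
augment #7: 7→8→10→3→13 push 7
augment #8: 7→8→10→12→3→13 push 5
max flow = 44; residual-reachable set from 7 gives S-side
cut edges (S→T): {(3,13), (9,13), (10,1), (10,13)} total cap 44

Min-cut arcs: {(3,13), (9,13), (10,1), (10,13)} (total capacity 44)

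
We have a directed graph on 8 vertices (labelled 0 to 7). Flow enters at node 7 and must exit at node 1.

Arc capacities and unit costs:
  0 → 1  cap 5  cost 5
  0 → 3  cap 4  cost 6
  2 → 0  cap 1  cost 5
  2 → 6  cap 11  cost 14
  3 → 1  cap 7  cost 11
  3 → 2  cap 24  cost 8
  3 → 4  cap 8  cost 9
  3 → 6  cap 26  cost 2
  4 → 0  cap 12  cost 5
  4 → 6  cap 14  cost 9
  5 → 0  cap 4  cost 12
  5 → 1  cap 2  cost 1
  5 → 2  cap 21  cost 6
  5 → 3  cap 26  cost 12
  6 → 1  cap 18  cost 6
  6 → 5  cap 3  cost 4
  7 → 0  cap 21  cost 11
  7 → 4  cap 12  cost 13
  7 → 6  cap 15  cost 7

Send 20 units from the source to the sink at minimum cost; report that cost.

shortest-cost path #1: 7→6→5→1 push 2 @ unit cost 12 (adds 24)
shortest-cost path #2: 7→6→1 push 13 @ unit cost 13 (adds 169)
shortest-cost path #3: 7→0→1 push 5 @ unit cost 16 (adds 80)
total cost = 273

Minimum cost for 20 units: 273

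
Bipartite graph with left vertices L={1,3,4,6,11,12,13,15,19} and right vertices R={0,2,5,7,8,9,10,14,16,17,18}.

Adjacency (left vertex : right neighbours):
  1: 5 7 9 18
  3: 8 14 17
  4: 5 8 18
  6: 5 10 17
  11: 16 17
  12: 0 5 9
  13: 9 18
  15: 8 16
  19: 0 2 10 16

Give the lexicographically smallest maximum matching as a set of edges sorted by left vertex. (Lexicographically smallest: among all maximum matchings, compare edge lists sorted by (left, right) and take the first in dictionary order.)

Lex-smallest maximum matching: {(1,5), (3,8), (4,18), (6,10), (11,17), (12,0), (13,9), (15,16), (19,2)}

|M| = 9 (so the lex-smallest maximum matching has 9 edges)
process left vertices in ascending order; for each, take the smallest-labelled available neighbour that still permits 9 edges overall, or leave it unmatched if none does
lex-smallest matching: {1-5, 3-8, 4-18, 6-10, 11-17, 12-0, 13-9, 15-16, 19-2}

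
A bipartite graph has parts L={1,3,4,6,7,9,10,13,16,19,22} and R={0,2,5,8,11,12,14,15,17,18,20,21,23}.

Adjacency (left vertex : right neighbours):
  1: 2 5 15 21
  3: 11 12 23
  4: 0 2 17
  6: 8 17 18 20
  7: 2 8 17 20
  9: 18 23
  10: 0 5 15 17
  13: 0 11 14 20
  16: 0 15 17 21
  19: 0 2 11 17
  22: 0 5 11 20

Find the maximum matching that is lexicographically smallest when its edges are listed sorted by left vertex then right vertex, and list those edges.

|M| = 11 (so the lex-smallest maximum matching has 11 edges)
process left vertices in ascending order; for each, take the smallest-labelled available neighbour that still permits 11 edges overall, or leave it unmatched if none does
lex-smallest matching: {1-2, 3-11, 4-0, 6-8, 7-20, 9-18, 10-15, 13-14, 16-21, 19-17, 22-5}

Lex-smallest maximum matching: {(1,2), (3,11), (4,0), (6,8), (7,20), (9,18), (10,15), (13,14), (16,21), (19,17), (22,5)}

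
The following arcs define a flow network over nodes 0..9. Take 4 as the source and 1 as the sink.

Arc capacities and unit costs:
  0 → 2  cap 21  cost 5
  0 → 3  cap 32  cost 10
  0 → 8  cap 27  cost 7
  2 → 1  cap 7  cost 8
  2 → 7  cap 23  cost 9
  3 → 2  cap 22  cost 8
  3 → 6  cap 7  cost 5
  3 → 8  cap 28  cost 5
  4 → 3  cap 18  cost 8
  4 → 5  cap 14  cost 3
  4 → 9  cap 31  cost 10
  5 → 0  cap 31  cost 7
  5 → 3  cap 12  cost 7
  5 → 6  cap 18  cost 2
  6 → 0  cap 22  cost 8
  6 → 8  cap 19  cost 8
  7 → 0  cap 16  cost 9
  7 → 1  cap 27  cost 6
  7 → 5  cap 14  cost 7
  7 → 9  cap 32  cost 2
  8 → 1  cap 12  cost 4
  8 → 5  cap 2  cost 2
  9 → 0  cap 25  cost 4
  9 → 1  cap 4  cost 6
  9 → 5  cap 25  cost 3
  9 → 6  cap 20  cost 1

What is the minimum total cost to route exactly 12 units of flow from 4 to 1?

shortest-cost path #1: 4→9→1 push 4 @ unit cost 16 (adds 64)
shortest-cost path #2: 4→5→6→8→1 push 8 @ unit cost 17 (adds 136)
total cost = 200

Minimum cost for 12 units: 200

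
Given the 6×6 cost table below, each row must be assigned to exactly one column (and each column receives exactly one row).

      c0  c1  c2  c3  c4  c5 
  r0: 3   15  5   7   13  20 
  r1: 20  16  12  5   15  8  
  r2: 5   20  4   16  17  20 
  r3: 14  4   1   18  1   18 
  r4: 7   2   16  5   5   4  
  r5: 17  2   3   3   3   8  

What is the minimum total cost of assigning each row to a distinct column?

optimal assignment: row0→col0 (cost 3), row1→col3 (cost 5), row2→col2 (cost 4), row3→col4 (cost 1), row4→col5 (cost 4), row5→col1 (cost 2)
total = 3 + 5 + 4 + 1 + 4 + 2 = 19

Minimum assignment cost: 19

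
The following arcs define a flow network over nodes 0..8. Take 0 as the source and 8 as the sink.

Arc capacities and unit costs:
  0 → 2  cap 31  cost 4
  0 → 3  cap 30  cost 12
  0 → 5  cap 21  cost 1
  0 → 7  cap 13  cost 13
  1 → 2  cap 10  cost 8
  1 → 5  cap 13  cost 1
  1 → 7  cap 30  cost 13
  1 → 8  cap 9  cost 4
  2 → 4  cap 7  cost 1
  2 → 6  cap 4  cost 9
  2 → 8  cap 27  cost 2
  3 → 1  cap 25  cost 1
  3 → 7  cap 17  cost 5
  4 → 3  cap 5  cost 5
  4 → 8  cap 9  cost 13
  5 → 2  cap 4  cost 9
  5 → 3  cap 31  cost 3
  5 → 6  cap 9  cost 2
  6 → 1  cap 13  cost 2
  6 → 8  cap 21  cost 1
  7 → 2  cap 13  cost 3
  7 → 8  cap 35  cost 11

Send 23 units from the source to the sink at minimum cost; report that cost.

shortest-cost path #1: 0→5→6→8 push 9 @ unit cost 4 (adds 36)
shortest-cost path #2: 0→2→8 push 14 @ unit cost 6 (adds 84)
total cost = 120

Minimum cost for 23 units: 120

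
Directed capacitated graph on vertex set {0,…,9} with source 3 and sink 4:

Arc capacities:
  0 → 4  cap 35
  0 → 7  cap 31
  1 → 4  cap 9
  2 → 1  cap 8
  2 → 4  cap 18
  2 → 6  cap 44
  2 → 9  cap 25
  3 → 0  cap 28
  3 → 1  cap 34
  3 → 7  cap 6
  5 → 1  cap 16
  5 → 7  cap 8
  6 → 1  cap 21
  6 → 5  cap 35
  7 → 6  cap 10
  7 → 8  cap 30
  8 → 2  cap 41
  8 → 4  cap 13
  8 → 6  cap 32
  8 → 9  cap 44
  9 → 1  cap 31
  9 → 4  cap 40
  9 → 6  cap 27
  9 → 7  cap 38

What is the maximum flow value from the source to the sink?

Maximum flow value: 43

augment #1: 3→0→4 bottleneck 28, total now 28
augment #2: 3→1→4 bottleneck 9, total now 37
augment #3: 3→7→8→4 bottleneck 6, total now 43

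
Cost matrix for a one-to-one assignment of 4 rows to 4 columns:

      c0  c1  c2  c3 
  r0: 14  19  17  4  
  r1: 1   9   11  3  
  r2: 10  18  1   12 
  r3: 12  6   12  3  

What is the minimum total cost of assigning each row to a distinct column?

optimal assignment: row0→col3 (cost 4), row1→col0 (cost 1), row2→col2 (cost 1), row3→col1 (cost 6)
total = 4 + 1 + 1 + 6 = 12

Minimum assignment cost: 12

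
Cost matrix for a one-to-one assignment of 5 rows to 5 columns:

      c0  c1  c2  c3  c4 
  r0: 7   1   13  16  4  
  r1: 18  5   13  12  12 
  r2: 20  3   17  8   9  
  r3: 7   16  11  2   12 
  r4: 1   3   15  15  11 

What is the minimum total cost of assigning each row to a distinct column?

Minimum assignment cost: 23

optimal assignment: row0→col4 (cost 4), row1→col2 (cost 13), row2→col1 (cost 3), row3→col3 (cost 2), row4→col0 (cost 1)
total = 4 + 13 + 3 + 2 + 1 = 23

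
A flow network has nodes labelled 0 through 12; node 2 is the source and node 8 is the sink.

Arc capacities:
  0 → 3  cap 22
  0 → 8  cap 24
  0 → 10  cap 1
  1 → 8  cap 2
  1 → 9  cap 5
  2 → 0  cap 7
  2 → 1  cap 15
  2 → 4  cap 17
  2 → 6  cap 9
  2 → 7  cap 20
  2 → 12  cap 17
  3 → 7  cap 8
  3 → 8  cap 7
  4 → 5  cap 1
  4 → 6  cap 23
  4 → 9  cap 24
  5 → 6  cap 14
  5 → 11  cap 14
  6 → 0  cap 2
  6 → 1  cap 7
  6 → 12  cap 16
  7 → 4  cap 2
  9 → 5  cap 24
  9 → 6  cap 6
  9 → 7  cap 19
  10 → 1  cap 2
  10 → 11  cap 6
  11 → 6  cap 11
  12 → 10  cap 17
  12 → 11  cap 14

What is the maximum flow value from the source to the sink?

Maximum flow value: 11

augment #1: 2→0→8 bottleneck 7, total now 7
augment #2: 2→1→8 bottleneck 2, total now 9
augment #3: 2→6→0→8 bottleneck 2, total now 11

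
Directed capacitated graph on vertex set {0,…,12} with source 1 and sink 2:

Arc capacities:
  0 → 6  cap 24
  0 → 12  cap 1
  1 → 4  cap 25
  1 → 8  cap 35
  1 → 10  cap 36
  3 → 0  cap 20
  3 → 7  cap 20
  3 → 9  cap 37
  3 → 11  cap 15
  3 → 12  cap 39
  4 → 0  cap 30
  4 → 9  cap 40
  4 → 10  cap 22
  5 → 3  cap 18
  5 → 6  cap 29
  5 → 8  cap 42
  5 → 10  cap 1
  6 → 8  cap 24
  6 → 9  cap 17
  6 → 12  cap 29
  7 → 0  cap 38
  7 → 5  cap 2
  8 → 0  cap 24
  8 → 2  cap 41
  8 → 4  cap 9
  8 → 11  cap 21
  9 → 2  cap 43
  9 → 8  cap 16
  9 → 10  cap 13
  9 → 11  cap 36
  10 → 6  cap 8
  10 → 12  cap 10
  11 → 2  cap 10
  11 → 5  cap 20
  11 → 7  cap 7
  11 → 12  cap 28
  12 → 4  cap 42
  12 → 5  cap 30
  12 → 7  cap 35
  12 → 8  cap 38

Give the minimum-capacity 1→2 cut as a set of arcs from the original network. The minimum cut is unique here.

Min-cut arcs: {(1,4), (1,8), (10,6), (10,12)} (total capacity 78)

augment #1: 1→8→2 push 35
augment #2: 1→4→9→2 push 25
augment #3: 1→10→6→8→2 push 6
augment #4: 1→10→6→9→2 push 2
augment #5: 1→10→12→4→9→2 push 10
max flow = 78; residual-reachable set from 1 gives S-side
cut edges (S→T): {(1,4), (1,8), (10,6), (10,12)} total cap 78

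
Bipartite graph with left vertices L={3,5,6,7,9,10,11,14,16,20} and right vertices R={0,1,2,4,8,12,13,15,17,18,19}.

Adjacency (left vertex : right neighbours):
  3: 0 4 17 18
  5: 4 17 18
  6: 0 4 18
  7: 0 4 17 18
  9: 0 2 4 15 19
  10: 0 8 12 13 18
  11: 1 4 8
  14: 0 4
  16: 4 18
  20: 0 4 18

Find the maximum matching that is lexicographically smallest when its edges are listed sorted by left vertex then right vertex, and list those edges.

|M| = 7 (so the lex-smallest maximum matching has 7 edges)
process left vertices in ascending order; for each, take the smallest-labelled available neighbour that still permits 7 edges overall, or leave it unmatched if none does
lex-smallest matching: {3-0, 5-4, 6-18, 7-17, 9-2, 10-8, 11-1}

Lex-smallest maximum matching: {(3,0), (5,4), (6,18), (7,17), (9,2), (10,8), (11,1)}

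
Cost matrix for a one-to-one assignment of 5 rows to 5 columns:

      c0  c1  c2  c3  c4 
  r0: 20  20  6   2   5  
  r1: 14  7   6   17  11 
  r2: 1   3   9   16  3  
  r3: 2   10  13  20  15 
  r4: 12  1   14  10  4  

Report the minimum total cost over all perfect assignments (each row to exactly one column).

optimal assignment: row0→col3 (cost 2), row1→col2 (cost 6), row2→col4 (cost 3), row3→col0 (cost 2), row4→col1 (cost 1)
total = 2 + 6 + 3 + 2 + 1 = 14

Minimum assignment cost: 14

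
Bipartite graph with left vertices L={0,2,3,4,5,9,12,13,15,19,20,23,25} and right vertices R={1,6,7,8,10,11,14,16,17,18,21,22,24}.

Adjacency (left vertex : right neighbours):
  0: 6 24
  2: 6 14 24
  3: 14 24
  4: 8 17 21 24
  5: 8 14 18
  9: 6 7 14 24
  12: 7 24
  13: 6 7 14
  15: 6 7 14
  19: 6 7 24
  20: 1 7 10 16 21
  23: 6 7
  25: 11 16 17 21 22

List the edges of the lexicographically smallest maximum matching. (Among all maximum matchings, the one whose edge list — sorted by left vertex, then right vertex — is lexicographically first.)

Lex-smallest maximum matching: {(0,6), (2,14), (3,24), (4,8), (5,18), (9,7), (20,1), (25,11)}

|M| = 8 (so the lex-smallest maximum matching has 8 edges)
process left vertices in ascending order; for each, take the smallest-labelled available neighbour that still permits 8 edges overall, or leave it unmatched if none does
lex-smallest matching: {0-6, 2-14, 3-24, 4-8, 5-18, 9-7, 20-1, 25-11}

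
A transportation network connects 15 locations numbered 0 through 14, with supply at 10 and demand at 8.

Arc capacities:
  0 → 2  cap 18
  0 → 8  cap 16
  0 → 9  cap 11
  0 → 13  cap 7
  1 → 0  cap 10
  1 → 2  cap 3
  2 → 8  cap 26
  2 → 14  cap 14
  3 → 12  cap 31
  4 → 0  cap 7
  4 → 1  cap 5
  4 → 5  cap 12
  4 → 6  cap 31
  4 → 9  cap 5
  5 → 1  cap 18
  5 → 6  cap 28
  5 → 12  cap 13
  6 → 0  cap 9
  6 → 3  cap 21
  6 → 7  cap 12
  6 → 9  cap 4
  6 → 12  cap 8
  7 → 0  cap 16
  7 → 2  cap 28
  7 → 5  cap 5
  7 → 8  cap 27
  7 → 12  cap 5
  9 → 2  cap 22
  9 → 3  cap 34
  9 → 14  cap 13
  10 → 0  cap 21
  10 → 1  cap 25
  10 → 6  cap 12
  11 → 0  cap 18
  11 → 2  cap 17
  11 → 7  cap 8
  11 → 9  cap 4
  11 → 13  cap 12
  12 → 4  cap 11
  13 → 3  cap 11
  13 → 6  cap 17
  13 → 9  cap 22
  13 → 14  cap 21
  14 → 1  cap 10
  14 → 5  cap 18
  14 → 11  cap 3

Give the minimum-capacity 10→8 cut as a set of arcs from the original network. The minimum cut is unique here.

augment #1: 10→0→8 push 16
augment #2: 10→0→2→8 push 5
augment #3: 10→1→2→8 push 3
augment #4: 10→6→7→8 push 12
augment #5: 10→1→0→2→8 push 10
max flow = 46; residual-reachable set from 10 gives S-side
cut edges (S→T): {(1,0), (1,2), (10,0), (10,6)} total cap 46

Min-cut arcs: {(1,0), (1,2), (10,0), (10,6)} (total capacity 46)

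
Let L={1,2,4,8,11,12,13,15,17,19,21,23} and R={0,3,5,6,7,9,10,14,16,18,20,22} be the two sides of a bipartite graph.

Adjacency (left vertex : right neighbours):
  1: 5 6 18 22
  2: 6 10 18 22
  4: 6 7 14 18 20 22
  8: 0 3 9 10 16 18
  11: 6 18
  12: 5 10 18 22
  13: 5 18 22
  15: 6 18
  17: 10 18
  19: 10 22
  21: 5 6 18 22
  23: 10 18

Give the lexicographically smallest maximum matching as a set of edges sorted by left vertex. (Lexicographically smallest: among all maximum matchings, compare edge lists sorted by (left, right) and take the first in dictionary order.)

|M| = 7 (so the lex-smallest maximum matching has 7 edges)
process left vertices in ascending order; for each, take the smallest-labelled available neighbour that still permits 7 edges overall, or leave it unmatched if none does
lex-smallest matching: {1-5, 2-6, 4-7, 8-0, 11-18, 12-10, 13-22}

Lex-smallest maximum matching: {(1,5), (2,6), (4,7), (8,0), (11,18), (12,10), (13,22)}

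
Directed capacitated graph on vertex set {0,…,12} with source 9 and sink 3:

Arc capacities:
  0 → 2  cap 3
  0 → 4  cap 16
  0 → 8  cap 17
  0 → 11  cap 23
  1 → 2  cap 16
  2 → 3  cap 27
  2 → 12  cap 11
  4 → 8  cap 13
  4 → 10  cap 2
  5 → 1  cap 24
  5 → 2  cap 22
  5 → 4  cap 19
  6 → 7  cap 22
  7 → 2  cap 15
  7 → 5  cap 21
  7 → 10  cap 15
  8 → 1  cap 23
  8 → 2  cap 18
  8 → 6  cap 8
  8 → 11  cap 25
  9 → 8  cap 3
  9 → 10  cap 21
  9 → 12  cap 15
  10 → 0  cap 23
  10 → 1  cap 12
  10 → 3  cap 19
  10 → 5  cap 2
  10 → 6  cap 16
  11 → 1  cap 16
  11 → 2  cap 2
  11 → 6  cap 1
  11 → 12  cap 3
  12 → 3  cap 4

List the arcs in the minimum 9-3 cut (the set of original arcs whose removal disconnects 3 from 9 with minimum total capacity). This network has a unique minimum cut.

augment #1: 9→10→3 push 19
augment #2: 9→12→3 push 4
augment #3: 9→8→2→3 push 3
augment #4: 9→10→0→2→3 push 2
max flow = 28; residual-reachable set from 9 gives S-side
cut edges (S→T): {(9,8), (9,10), (12,3)} total cap 28

Min-cut arcs: {(9,8), (9,10), (12,3)} (total capacity 28)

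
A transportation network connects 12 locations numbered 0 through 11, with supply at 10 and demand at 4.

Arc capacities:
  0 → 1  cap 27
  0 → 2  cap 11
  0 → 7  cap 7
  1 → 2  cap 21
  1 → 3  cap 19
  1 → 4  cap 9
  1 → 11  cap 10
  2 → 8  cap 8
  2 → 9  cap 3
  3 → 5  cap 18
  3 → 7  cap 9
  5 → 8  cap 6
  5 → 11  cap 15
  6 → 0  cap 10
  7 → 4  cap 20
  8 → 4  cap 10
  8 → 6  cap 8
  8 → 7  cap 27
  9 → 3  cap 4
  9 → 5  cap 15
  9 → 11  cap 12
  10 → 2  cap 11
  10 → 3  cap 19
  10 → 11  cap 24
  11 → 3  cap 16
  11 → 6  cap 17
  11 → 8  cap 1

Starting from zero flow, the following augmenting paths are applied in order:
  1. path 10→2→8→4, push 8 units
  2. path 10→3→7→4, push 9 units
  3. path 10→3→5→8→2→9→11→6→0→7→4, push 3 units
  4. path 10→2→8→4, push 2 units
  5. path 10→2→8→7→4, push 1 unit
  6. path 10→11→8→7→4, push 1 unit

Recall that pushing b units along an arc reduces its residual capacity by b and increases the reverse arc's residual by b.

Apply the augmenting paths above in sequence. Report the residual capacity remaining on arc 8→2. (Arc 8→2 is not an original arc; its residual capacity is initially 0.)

after path 1 (10→2→8→4, push 8): res(8,2)=8
after path 2 (10→3→7→4, push 9): res(8,2)=8
after path 3 (10→3→5→8→2→9→11→6→0→7→4, push 3): res(8,2)=5
after path 4 (10→2→8→4, push 2): res(8,2)=7
after path 5 (10→2→8→7→4, push 1): res(8,2)=8
after path 6 (10→11→8→7→4, push 1): res(8,2)=8

Residual capacity of (8,2): 8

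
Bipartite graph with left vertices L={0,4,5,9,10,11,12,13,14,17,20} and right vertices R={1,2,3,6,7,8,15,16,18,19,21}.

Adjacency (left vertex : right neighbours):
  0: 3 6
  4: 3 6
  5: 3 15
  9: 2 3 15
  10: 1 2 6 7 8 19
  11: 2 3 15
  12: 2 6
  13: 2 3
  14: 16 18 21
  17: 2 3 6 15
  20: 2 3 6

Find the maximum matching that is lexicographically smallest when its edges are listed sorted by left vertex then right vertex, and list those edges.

|M| = 6 (so the lex-smallest maximum matching has 6 edges)
process left vertices in ascending order; for each, take the smallest-labelled available neighbour that still permits 6 edges overall, or leave it unmatched if none does
lex-smallest matching: {0-3, 4-6, 5-15, 9-2, 10-1, 14-16}

Lex-smallest maximum matching: {(0,3), (4,6), (5,15), (9,2), (10,1), (14,16)}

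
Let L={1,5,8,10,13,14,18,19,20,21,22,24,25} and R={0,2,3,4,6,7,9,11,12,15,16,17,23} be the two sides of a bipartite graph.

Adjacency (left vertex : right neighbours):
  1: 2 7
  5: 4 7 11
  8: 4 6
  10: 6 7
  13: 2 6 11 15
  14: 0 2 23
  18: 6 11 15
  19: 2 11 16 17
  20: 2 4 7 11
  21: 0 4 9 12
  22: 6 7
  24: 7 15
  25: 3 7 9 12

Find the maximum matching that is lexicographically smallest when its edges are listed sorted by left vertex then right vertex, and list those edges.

|M| = 10 (so the lex-smallest maximum matching has 10 edges)
process left vertices in ascending order; for each, take the smallest-labelled available neighbour that still permits 10 edges overall, or leave it unmatched if none does
lex-smallest matching: {1-2, 5-4, 8-6, 10-7, 13-11, 14-0, 18-15, 19-16, 21-9, 25-3}

Lex-smallest maximum matching: {(1,2), (5,4), (8,6), (10,7), (13,11), (14,0), (18,15), (19,16), (21,9), (25,3)}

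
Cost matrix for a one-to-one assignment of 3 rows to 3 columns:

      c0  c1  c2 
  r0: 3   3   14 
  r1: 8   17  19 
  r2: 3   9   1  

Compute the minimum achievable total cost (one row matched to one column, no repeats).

Minimum assignment cost: 12

optimal assignment: row0→col1 (cost 3), row1→col0 (cost 8), row2→col2 (cost 1)
total = 3 + 8 + 1 = 12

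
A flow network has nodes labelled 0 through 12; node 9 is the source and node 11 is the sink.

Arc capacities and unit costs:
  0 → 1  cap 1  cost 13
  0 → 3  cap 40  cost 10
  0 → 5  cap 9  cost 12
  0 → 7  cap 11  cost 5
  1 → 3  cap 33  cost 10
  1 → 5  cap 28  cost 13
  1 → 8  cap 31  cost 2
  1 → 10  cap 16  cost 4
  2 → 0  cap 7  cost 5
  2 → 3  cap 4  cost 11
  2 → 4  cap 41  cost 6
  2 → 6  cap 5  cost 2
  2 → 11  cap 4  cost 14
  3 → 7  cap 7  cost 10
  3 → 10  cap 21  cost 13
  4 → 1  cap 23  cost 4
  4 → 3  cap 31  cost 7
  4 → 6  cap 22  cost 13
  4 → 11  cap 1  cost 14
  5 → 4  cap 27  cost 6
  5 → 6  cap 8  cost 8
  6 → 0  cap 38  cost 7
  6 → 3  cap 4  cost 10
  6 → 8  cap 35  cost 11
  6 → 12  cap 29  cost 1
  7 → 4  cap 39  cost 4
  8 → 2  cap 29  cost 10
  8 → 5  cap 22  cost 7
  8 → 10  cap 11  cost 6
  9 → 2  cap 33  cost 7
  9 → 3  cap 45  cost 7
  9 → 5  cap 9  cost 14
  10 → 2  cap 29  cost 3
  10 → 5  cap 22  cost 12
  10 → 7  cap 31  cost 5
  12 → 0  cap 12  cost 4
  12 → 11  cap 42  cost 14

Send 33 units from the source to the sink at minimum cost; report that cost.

Minimum cost for 33 units: 1142

shortest-cost path #1: 9→2→11 push 4 @ unit cost 21 (adds 84)
shortest-cost path #2: 9→2→6→12→11 push 5 @ unit cost 24 (adds 120)
shortest-cost path #3: 9→2→4→11 push 1 @ unit cost 27 (adds 27)
shortest-cost path #4: 9→5→6→12→11 push 8 @ unit cost 37 (adds 296)
shortest-cost path #5: 9→2→4→6→12→11 push 15 @ unit cost 41 (adds 615)
total cost = 1142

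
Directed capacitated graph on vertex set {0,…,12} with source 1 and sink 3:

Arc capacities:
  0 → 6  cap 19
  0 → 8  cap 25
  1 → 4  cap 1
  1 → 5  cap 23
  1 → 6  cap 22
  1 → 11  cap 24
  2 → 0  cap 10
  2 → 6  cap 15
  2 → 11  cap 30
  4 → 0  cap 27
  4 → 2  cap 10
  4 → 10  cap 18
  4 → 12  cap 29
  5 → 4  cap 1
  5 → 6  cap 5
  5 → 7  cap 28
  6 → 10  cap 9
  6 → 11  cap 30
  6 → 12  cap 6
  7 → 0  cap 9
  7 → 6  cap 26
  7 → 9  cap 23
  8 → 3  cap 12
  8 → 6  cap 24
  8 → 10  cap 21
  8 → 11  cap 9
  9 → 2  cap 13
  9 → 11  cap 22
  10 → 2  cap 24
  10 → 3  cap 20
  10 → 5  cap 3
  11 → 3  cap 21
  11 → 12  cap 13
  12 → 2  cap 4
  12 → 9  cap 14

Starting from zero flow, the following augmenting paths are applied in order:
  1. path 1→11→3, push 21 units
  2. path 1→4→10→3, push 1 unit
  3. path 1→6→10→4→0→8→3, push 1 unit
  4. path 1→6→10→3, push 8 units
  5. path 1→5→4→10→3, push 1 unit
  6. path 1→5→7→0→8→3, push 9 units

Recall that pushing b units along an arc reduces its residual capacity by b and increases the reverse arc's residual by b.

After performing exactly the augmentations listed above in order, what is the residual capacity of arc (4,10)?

after path 1 (1→11→3, push 21): res(4,10)=18
after path 2 (1→4→10→3, push 1): res(4,10)=17
after path 3 (1→6→10→4→0→8→3, push 1): res(4,10)=18
after path 4 (1→6→10→3, push 8): res(4,10)=18
after path 5 (1→5→4→10→3, push 1): res(4,10)=17
after path 6 (1→5→7→0→8→3, push 9): res(4,10)=17

Residual capacity of (4,10): 17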